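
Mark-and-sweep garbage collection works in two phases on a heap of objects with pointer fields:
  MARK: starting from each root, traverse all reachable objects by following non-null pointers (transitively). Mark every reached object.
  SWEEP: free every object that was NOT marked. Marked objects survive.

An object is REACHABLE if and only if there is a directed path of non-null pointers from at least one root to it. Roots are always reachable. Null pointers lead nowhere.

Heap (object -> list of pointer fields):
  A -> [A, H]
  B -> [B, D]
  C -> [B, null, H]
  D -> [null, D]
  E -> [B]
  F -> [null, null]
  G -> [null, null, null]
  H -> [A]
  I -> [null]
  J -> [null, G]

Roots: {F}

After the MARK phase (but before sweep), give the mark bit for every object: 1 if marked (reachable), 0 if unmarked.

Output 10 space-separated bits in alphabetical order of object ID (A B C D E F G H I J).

Roots: F
Mark F: refs=null null, marked=F
Unmarked (collected): A B C D E G H I J

Answer: 0 0 0 0 0 1 0 0 0 0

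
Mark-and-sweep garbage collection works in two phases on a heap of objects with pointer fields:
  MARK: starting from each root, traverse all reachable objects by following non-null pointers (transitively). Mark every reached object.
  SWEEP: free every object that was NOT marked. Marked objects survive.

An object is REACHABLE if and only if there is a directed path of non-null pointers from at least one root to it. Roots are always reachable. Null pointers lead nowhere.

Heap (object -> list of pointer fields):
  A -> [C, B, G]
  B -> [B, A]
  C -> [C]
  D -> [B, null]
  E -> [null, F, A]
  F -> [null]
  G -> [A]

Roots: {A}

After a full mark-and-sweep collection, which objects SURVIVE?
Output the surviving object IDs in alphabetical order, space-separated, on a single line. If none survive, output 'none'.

Answer: A B C G

Derivation:
Roots: A
Mark A: refs=C B G, marked=A
Mark C: refs=C, marked=A C
Mark B: refs=B A, marked=A B C
Mark G: refs=A, marked=A B C G
Unmarked (collected): D E F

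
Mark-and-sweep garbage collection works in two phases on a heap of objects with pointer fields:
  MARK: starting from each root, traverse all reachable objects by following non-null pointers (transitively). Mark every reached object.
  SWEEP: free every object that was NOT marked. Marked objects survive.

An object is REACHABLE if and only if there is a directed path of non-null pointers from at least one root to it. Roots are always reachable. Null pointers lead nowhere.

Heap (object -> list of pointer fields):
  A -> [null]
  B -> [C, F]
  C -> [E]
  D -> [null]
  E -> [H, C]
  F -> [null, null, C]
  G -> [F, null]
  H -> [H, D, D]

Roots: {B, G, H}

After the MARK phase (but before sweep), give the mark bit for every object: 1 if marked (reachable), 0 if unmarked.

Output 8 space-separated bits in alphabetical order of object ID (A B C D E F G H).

Answer: 0 1 1 1 1 1 1 1

Derivation:
Roots: B G H
Mark B: refs=C F, marked=B
Mark G: refs=F null, marked=B G
Mark H: refs=H D D, marked=B G H
Mark C: refs=E, marked=B C G H
Mark F: refs=null null C, marked=B C F G H
Mark D: refs=null, marked=B C D F G H
Mark E: refs=H C, marked=B C D E F G H
Unmarked (collected): A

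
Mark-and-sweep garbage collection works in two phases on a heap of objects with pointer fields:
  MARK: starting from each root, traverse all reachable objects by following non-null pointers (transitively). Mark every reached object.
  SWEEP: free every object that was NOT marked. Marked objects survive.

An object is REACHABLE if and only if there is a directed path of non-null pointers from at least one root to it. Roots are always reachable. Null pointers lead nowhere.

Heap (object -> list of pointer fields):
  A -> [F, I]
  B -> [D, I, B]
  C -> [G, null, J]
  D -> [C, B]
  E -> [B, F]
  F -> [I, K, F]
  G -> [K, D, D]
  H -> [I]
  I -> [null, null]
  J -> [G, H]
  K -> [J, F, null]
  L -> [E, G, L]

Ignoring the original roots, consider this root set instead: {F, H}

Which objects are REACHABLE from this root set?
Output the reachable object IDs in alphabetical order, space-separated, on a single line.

Roots: F H
Mark F: refs=I K F, marked=F
Mark H: refs=I, marked=F H
Mark I: refs=null null, marked=F H I
Mark K: refs=J F null, marked=F H I K
Mark J: refs=G H, marked=F H I J K
Mark G: refs=K D D, marked=F G H I J K
Mark D: refs=C B, marked=D F G H I J K
Mark C: refs=G null J, marked=C D F G H I J K
Mark B: refs=D I B, marked=B C D F G H I J K
Unmarked (collected): A E L

Answer: B C D F G H I J K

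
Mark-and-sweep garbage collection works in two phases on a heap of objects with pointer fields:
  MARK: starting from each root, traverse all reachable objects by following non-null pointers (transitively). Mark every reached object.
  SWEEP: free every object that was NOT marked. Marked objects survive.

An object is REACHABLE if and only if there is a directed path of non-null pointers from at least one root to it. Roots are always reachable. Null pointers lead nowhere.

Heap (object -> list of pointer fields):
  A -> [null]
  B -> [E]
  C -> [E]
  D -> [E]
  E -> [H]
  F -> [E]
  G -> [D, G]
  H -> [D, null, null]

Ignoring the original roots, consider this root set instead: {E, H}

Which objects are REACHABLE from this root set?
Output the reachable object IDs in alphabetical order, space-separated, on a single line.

Roots: E H
Mark E: refs=H, marked=E
Mark H: refs=D null null, marked=E H
Mark D: refs=E, marked=D E H
Unmarked (collected): A B C F G

Answer: D E H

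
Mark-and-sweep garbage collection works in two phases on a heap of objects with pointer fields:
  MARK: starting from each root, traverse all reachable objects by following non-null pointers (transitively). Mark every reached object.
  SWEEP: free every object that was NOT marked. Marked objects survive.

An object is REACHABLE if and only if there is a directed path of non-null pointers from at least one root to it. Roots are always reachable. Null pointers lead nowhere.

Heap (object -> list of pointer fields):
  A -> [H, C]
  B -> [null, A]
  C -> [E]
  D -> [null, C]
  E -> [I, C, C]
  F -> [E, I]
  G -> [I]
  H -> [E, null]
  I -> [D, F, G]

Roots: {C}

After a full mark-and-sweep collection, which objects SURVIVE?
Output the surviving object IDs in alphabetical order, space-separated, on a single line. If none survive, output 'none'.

Answer: C D E F G I

Derivation:
Roots: C
Mark C: refs=E, marked=C
Mark E: refs=I C C, marked=C E
Mark I: refs=D F G, marked=C E I
Mark D: refs=null C, marked=C D E I
Mark F: refs=E I, marked=C D E F I
Mark G: refs=I, marked=C D E F G I
Unmarked (collected): A B H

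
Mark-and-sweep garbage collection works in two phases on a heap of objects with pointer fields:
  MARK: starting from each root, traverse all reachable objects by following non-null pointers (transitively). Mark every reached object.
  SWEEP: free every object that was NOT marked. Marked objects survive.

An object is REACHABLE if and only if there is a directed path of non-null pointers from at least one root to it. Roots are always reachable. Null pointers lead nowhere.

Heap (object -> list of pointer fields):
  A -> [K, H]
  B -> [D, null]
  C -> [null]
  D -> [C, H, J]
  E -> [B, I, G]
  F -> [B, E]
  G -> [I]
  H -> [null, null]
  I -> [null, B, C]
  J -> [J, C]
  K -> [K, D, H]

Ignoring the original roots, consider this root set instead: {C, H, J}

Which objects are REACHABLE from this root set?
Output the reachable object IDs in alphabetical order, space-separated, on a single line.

Answer: C H J

Derivation:
Roots: C H J
Mark C: refs=null, marked=C
Mark H: refs=null null, marked=C H
Mark J: refs=J C, marked=C H J
Unmarked (collected): A B D E F G I K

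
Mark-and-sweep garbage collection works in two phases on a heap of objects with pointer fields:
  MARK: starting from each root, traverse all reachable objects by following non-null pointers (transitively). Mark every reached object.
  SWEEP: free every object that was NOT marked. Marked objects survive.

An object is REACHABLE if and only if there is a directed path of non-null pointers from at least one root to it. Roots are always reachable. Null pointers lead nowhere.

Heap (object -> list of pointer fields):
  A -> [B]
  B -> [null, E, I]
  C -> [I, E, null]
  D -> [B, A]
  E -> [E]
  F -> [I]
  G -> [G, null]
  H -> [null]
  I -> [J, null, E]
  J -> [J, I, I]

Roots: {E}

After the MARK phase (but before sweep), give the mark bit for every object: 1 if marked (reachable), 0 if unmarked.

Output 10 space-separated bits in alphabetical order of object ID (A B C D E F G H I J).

Answer: 0 0 0 0 1 0 0 0 0 0

Derivation:
Roots: E
Mark E: refs=E, marked=E
Unmarked (collected): A B C D F G H I J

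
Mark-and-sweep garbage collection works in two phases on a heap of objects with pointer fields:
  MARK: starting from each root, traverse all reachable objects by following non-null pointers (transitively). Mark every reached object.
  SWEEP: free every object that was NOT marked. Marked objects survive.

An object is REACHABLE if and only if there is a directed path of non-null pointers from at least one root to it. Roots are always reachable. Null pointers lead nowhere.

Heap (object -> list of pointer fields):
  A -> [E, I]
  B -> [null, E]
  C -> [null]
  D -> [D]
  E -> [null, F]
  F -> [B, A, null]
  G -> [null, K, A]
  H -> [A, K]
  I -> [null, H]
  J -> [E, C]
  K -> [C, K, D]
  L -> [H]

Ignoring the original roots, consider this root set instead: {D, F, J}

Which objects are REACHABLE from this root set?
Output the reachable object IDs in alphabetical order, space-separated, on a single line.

Answer: A B C D E F H I J K

Derivation:
Roots: D F J
Mark D: refs=D, marked=D
Mark F: refs=B A null, marked=D F
Mark J: refs=E C, marked=D F J
Mark B: refs=null E, marked=B D F J
Mark A: refs=E I, marked=A B D F J
Mark E: refs=null F, marked=A B D E F J
Mark C: refs=null, marked=A B C D E F J
Mark I: refs=null H, marked=A B C D E F I J
Mark H: refs=A K, marked=A B C D E F H I J
Mark K: refs=C K D, marked=A B C D E F H I J K
Unmarked (collected): G L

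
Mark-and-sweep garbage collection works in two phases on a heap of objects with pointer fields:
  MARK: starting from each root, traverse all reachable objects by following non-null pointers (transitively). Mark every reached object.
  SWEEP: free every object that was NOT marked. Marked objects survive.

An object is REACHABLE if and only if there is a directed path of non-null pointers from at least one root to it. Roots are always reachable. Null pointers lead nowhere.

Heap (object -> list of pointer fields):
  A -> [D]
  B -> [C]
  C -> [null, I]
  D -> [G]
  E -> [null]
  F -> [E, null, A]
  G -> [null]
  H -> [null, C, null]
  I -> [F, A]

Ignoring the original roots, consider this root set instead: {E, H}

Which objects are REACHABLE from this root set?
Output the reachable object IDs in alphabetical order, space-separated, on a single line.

Roots: E H
Mark E: refs=null, marked=E
Mark H: refs=null C null, marked=E H
Mark C: refs=null I, marked=C E H
Mark I: refs=F A, marked=C E H I
Mark F: refs=E null A, marked=C E F H I
Mark A: refs=D, marked=A C E F H I
Mark D: refs=G, marked=A C D E F H I
Mark G: refs=null, marked=A C D E F G H I
Unmarked (collected): B

Answer: A C D E F G H I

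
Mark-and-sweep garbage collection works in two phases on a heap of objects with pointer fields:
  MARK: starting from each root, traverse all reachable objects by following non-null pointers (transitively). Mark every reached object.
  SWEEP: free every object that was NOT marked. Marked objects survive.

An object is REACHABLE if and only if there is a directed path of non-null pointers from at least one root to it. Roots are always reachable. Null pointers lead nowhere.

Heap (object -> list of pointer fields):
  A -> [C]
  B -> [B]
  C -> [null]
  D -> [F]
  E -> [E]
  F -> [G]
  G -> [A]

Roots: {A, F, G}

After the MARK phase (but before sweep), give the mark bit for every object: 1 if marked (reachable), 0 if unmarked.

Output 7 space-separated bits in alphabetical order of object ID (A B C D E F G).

Roots: A F G
Mark A: refs=C, marked=A
Mark F: refs=G, marked=A F
Mark G: refs=A, marked=A F G
Mark C: refs=null, marked=A C F G
Unmarked (collected): B D E

Answer: 1 0 1 0 0 1 1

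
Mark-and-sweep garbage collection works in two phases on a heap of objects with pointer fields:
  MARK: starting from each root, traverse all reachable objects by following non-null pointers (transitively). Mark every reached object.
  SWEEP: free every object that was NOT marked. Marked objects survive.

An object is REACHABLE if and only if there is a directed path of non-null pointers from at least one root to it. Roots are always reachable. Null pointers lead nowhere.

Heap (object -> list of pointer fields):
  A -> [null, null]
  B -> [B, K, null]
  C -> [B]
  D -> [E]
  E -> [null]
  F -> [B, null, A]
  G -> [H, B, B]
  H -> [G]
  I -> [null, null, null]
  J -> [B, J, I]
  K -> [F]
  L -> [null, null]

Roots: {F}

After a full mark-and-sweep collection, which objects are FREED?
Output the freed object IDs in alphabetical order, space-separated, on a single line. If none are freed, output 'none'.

Answer: C D E G H I J L

Derivation:
Roots: F
Mark F: refs=B null A, marked=F
Mark B: refs=B K null, marked=B F
Mark A: refs=null null, marked=A B F
Mark K: refs=F, marked=A B F K
Unmarked (collected): C D E G H I J L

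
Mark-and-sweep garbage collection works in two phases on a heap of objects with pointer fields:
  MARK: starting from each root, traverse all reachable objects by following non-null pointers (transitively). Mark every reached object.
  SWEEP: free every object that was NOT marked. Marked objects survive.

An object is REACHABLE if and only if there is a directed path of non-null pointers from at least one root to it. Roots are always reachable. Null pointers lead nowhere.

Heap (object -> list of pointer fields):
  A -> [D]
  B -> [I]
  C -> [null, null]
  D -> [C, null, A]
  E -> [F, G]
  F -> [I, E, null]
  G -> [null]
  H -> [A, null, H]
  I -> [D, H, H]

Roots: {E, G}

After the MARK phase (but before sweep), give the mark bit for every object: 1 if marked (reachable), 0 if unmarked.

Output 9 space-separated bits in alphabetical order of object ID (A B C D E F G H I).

Roots: E G
Mark E: refs=F G, marked=E
Mark G: refs=null, marked=E G
Mark F: refs=I E null, marked=E F G
Mark I: refs=D H H, marked=E F G I
Mark D: refs=C null A, marked=D E F G I
Mark H: refs=A null H, marked=D E F G H I
Mark C: refs=null null, marked=C D E F G H I
Mark A: refs=D, marked=A C D E F G H I
Unmarked (collected): B

Answer: 1 0 1 1 1 1 1 1 1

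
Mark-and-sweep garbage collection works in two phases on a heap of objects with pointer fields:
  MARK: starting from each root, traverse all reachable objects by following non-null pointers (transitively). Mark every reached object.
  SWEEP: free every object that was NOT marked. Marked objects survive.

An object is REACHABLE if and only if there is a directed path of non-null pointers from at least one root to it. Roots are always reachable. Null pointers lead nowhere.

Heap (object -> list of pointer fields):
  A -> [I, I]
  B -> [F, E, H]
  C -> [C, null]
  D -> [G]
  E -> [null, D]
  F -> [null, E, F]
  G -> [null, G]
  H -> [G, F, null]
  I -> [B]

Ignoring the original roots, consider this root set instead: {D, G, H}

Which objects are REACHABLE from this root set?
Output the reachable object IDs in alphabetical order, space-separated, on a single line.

Answer: D E F G H

Derivation:
Roots: D G H
Mark D: refs=G, marked=D
Mark G: refs=null G, marked=D G
Mark H: refs=G F null, marked=D G H
Mark F: refs=null E F, marked=D F G H
Mark E: refs=null D, marked=D E F G H
Unmarked (collected): A B C I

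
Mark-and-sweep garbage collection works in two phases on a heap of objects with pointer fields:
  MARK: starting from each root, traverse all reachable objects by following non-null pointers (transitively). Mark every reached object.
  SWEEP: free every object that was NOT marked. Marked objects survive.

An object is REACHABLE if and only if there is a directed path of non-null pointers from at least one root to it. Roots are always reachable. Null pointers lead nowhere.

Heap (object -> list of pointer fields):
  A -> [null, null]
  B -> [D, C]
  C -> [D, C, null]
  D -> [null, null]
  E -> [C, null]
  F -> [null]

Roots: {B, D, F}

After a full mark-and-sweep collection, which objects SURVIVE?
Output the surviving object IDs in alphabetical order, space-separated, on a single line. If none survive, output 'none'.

Answer: B C D F

Derivation:
Roots: B D F
Mark B: refs=D C, marked=B
Mark D: refs=null null, marked=B D
Mark F: refs=null, marked=B D F
Mark C: refs=D C null, marked=B C D F
Unmarked (collected): A E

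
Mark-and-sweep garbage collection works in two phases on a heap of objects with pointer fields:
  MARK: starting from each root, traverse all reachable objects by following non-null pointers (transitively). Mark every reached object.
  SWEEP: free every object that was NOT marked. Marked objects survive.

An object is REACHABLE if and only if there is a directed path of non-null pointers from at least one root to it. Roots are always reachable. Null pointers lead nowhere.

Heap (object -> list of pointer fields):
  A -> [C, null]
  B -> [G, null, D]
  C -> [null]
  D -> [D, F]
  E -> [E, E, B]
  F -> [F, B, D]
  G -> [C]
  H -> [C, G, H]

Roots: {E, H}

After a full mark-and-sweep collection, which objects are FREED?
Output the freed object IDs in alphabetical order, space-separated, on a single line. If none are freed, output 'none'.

Roots: E H
Mark E: refs=E E B, marked=E
Mark H: refs=C G H, marked=E H
Mark B: refs=G null D, marked=B E H
Mark C: refs=null, marked=B C E H
Mark G: refs=C, marked=B C E G H
Mark D: refs=D F, marked=B C D E G H
Mark F: refs=F B D, marked=B C D E F G H
Unmarked (collected): A

Answer: A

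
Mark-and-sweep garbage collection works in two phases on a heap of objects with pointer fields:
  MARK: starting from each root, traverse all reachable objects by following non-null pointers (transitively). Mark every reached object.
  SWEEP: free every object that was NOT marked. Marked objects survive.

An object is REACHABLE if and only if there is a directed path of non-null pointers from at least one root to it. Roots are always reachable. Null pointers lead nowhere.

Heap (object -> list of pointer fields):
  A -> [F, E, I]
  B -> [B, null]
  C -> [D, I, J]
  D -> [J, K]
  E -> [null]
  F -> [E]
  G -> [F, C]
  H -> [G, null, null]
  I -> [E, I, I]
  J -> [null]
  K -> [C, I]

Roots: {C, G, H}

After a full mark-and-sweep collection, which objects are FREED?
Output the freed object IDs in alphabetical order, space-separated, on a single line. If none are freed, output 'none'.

Roots: C G H
Mark C: refs=D I J, marked=C
Mark G: refs=F C, marked=C G
Mark H: refs=G null null, marked=C G H
Mark D: refs=J K, marked=C D G H
Mark I: refs=E I I, marked=C D G H I
Mark J: refs=null, marked=C D G H I J
Mark F: refs=E, marked=C D F G H I J
Mark K: refs=C I, marked=C D F G H I J K
Mark E: refs=null, marked=C D E F G H I J K
Unmarked (collected): A B

Answer: A B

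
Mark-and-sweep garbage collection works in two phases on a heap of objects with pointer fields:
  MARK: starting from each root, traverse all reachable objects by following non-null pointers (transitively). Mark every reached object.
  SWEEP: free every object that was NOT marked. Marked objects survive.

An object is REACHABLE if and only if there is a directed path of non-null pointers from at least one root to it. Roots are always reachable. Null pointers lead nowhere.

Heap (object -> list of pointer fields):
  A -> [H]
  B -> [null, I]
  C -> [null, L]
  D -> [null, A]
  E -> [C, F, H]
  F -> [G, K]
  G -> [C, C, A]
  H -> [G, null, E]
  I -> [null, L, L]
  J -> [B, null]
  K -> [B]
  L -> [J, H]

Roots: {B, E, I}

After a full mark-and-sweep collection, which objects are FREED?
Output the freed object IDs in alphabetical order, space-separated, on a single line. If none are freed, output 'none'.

Answer: D

Derivation:
Roots: B E I
Mark B: refs=null I, marked=B
Mark E: refs=C F H, marked=B E
Mark I: refs=null L L, marked=B E I
Mark C: refs=null L, marked=B C E I
Mark F: refs=G K, marked=B C E F I
Mark H: refs=G null E, marked=B C E F H I
Mark L: refs=J H, marked=B C E F H I L
Mark G: refs=C C A, marked=B C E F G H I L
Mark K: refs=B, marked=B C E F G H I K L
Mark J: refs=B null, marked=B C E F G H I J K L
Mark A: refs=H, marked=A B C E F G H I J K L
Unmarked (collected): D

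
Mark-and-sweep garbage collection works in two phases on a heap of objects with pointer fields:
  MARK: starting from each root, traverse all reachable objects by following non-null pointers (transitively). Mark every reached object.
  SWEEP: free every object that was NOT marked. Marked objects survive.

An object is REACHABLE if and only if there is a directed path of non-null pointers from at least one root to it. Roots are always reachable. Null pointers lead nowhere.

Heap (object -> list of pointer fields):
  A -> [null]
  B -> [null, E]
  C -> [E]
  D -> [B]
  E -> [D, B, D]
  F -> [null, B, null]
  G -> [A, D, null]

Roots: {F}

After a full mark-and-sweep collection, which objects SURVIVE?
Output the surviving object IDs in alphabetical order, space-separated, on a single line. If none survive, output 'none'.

Roots: F
Mark F: refs=null B null, marked=F
Mark B: refs=null E, marked=B F
Mark E: refs=D B D, marked=B E F
Mark D: refs=B, marked=B D E F
Unmarked (collected): A C G

Answer: B D E F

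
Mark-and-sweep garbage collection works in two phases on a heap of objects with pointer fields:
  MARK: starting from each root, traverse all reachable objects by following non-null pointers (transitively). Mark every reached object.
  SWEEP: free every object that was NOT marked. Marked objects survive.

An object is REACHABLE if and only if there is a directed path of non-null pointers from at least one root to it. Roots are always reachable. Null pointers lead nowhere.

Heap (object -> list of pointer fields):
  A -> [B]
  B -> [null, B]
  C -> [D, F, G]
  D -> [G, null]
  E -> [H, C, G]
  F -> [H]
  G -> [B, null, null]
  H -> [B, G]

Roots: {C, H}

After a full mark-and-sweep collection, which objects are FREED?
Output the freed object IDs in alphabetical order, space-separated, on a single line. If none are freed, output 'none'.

Roots: C H
Mark C: refs=D F G, marked=C
Mark H: refs=B G, marked=C H
Mark D: refs=G null, marked=C D H
Mark F: refs=H, marked=C D F H
Mark G: refs=B null null, marked=C D F G H
Mark B: refs=null B, marked=B C D F G H
Unmarked (collected): A E

Answer: A E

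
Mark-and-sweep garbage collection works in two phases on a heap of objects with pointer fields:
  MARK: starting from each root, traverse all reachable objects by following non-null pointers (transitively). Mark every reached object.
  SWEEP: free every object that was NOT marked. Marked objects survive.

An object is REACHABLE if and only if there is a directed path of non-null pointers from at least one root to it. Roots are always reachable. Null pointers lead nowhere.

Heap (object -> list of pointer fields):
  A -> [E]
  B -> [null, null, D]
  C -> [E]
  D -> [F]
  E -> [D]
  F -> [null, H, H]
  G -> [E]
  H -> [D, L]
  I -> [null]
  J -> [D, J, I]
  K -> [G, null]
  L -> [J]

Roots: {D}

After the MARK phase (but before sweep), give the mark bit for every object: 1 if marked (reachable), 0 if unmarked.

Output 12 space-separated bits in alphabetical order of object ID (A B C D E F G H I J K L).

Answer: 0 0 0 1 0 1 0 1 1 1 0 1

Derivation:
Roots: D
Mark D: refs=F, marked=D
Mark F: refs=null H H, marked=D F
Mark H: refs=D L, marked=D F H
Mark L: refs=J, marked=D F H L
Mark J: refs=D J I, marked=D F H J L
Mark I: refs=null, marked=D F H I J L
Unmarked (collected): A B C E G K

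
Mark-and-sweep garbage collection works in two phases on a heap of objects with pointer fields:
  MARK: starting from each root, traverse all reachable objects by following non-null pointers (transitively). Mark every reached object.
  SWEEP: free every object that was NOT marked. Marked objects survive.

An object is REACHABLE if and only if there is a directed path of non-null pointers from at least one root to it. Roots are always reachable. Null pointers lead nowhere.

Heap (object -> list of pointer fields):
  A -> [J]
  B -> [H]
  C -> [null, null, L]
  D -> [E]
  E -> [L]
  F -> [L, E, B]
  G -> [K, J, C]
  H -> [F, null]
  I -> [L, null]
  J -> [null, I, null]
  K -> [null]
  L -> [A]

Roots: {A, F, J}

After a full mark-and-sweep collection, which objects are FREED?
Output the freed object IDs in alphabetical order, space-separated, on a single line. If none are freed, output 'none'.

Roots: A F J
Mark A: refs=J, marked=A
Mark F: refs=L E B, marked=A F
Mark J: refs=null I null, marked=A F J
Mark L: refs=A, marked=A F J L
Mark E: refs=L, marked=A E F J L
Mark B: refs=H, marked=A B E F J L
Mark I: refs=L null, marked=A B E F I J L
Mark H: refs=F null, marked=A B E F H I J L
Unmarked (collected): C D G K

Answer: C D G K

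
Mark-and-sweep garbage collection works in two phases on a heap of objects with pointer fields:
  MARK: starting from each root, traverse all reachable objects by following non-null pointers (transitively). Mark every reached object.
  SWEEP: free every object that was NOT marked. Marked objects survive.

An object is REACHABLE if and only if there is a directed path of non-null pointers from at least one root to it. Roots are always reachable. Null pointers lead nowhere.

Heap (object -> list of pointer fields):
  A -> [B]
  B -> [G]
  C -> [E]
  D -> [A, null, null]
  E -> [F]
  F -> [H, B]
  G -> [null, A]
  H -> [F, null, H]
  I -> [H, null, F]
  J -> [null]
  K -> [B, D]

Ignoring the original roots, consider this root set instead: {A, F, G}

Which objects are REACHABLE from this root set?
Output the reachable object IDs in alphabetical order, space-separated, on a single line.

Answer: A B F G H

Derivation:
Roots: A F G
Mark A: refs=B, marked=A
Mark F: refs=H B, marked=A F
Mark G: refs=null A, marked=A F G
Mark B: refs=G, marked=A B F G
Mark H: refs=F null H, marked=A B F G H
Unmarked (collected): C D E I J K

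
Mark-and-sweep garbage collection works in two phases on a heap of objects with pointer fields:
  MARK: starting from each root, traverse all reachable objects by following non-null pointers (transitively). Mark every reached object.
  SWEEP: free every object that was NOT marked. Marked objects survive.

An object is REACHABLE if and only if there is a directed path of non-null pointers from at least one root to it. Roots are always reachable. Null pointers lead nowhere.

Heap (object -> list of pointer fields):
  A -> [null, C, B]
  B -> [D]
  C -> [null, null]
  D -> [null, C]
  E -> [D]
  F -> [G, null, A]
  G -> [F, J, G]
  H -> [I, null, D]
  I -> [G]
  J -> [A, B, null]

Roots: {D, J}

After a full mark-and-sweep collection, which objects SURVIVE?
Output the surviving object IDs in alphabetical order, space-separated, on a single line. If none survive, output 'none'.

Roots: D J
Mark D: refs=null C, marked=D
Mark J: refs=A B null, marked=D J
Mark C: refs=null null, marked=C D J
Mark A: refs=null C B, marked=A C D J
Mark B: refs=D, marked=A B C D J
Unmarked (collected): E F G H I

Answer: A B C D J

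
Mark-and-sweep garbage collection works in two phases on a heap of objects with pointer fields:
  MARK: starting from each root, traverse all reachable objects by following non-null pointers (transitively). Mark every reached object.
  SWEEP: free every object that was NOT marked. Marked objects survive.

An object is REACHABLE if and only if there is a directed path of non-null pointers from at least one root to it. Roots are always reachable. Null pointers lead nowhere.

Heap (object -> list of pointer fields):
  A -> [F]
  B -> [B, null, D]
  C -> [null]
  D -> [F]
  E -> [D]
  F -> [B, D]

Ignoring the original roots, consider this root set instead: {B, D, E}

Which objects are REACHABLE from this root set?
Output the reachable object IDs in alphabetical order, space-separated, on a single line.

Answer: B D E F

Derivation:
Roots: B D E
Mark B: refs=B null D, marked=B
Mark D: refs=F, marked=B D
Mark E: refs=D, marked=B D E
Mark F: refs=B D, marked=B D E F
Unmarked (collected): A C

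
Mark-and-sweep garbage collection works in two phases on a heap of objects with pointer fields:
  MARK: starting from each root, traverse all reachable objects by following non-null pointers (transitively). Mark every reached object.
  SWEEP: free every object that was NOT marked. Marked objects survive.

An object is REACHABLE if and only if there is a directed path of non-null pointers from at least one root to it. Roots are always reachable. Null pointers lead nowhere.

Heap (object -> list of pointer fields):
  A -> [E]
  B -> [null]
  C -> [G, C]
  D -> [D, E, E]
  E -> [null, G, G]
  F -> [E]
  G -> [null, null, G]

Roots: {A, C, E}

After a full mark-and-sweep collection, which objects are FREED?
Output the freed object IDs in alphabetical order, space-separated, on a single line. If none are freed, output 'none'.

Roots: A C E
Mark A: refs=E, marked=A
Mark C: refs=G C, marked=A C
Mark E: refs=null G G, marked=A C E
Mark G: refs=null null G, marked=A C E G
Unmarked (collected): B D F

Answer: B D F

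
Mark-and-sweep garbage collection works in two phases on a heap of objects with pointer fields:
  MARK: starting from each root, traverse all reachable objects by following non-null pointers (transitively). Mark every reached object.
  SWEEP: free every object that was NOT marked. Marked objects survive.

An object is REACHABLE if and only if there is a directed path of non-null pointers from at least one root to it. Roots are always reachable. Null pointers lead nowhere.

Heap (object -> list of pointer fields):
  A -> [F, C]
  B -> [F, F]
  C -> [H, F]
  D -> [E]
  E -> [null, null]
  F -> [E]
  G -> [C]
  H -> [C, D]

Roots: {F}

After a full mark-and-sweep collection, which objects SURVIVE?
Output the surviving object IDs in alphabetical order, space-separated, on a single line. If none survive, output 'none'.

Answer: E F

Derivation:
Roots: F
Mark F: refs=E, marked=F
Mark E: refs=null null, marked=E F
Unmarked (collected): A B C D G H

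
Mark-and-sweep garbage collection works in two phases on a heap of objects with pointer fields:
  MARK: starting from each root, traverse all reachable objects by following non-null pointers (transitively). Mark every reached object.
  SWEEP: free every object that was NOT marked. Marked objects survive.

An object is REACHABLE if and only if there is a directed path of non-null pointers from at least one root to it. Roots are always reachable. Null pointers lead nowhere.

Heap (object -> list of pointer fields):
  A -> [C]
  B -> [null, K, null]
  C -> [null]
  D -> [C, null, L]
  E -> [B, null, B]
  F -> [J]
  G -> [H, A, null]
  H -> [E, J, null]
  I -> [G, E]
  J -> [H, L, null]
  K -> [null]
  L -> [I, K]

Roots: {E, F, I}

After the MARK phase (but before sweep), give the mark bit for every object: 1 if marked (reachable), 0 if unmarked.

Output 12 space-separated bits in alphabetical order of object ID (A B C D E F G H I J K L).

Roots: E F I
Mark E: refs=B null B, marked=E
Mark F: refs=J, marked=E F
Mark I: refs=G E, marked=E F I
Mark B: refs=null K null, marked=B E F I
Mark J: refs=H L null, marked=B E F I J
Mark G: refs=H A null, marked=B E F G I J
Mark K: refs=null, marked=B E F G I J K
Mark H: refs=E J null, marked=B E F G H I J K
Mark L: refs=I K, marked=B E F G H I J K L
Mark A: refs=C, marked=A B E F G H I J K L
Mark C: refs=null, marked=A B C E F G H I J K L
Unmarked (collected): D

Answer: 1 1 1 0 1 1 1 1 1 1 1 1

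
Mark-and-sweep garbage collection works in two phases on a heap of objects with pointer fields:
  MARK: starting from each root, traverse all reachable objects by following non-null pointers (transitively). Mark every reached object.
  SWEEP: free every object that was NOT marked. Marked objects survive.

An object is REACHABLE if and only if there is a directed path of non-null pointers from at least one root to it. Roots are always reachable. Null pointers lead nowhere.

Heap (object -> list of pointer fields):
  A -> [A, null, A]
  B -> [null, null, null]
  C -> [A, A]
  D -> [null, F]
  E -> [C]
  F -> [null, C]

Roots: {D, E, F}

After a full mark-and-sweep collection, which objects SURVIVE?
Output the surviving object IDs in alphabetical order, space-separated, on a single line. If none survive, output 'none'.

Answer: A C D E F

Derivation:
Roots: D E F
Mark D: refs=null F, marked=D
Mark E: refs=C, marked=D E
Mark F: refs=null C, marked=D E F
Mark C: refs=A A, marked=C D E F
Mark A: refs=A null A, marked=A C D E F
Unmarked (collected): B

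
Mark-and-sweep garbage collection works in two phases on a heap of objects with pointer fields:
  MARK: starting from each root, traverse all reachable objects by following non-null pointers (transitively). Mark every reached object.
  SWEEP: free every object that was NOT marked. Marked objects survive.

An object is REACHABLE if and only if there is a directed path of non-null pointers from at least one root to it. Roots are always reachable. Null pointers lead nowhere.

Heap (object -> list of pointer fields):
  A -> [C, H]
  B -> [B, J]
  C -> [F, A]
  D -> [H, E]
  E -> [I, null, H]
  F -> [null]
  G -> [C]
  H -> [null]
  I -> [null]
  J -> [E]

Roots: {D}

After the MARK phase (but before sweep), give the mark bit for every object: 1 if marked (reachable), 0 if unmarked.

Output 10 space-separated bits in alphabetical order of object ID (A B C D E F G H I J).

Roots: D
Mark D: refs=H E, marked=D
Mark H: refs=null, marked=D H
Mark E: refs=I null H, marked=D E H
Mark I: refs=null, marked=D E H I
Unmarked (collected): A B C F G J

Answer: 0 0 0 1 1 0 0 1 1 0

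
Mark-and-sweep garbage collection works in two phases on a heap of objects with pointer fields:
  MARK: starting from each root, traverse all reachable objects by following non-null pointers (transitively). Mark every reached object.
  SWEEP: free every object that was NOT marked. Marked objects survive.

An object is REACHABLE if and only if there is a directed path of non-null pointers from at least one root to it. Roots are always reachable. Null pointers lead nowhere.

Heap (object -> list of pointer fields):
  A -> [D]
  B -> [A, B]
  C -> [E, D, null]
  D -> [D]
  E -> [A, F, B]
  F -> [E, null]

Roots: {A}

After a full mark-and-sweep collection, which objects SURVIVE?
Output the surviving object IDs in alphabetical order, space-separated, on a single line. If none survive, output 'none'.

Roots: A
Mark A: refs=D, marked=A
Mark D: refs=D, marked=A D
Unmarked (collected): B C E F

Answer: A D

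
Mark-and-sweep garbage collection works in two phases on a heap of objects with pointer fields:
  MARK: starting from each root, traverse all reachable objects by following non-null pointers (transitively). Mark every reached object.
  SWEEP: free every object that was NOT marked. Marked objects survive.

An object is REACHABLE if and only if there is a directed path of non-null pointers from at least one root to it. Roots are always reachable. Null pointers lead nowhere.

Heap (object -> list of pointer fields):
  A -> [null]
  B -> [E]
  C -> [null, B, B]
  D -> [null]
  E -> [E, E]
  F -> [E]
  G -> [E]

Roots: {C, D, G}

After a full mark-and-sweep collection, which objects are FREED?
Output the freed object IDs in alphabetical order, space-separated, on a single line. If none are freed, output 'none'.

Answer: A F

Derivation:
Roots: C D G
Mark C: refs=null B B, marked=C
Mark D: refs=null, marked=C D
Mark G: refs=E, marked=C D G
Mark B: refs=E, marked=B C D G
Mark E: refs=E E, marked=B C D E G
Unmarked (collected): A F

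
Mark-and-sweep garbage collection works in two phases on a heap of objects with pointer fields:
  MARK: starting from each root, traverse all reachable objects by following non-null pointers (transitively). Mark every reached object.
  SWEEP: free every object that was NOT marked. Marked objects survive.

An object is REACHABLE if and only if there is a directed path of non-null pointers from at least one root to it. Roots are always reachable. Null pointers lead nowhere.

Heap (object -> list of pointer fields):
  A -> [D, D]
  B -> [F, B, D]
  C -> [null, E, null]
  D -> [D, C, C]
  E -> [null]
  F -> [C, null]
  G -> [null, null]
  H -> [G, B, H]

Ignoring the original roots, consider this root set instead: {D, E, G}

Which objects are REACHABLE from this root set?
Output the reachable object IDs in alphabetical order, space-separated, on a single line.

Answer: C D E G

Derivation:
Roots: D E G
Mark D: refs=D C C, marked=D
Mark E: refs=null, marked=D E
Mark G: refs=null null, marked=D E G
Mark C: refs=null E null, marked=C D E G
Unmarked (collected): A B F H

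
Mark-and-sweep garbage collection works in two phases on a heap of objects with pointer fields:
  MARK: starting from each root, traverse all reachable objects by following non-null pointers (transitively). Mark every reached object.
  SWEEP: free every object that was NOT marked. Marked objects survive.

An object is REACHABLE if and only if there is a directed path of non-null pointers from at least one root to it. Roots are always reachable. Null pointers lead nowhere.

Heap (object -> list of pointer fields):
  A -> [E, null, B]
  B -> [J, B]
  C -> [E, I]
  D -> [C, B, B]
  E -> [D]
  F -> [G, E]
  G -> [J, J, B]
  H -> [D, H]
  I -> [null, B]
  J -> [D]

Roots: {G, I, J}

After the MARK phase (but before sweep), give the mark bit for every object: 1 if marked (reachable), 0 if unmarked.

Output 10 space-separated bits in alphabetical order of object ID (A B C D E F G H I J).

Answer: 0 1 1 1 1 0 1 0 1 1

Derivation:
Roots: G I J
Mark G: refs=J J B, marked=G
Mark I: refs=null B, marked=G I
Mark J: refs=D, marked=G I J
Mark B: refs=J B, marked=B G I J
Mark D: refs=C B B, marked=B D G I J
Mark C: refs=E I, marked=B C D G I J
Mark E: refs=D, marked=B C D E G I J
Unmarked (collected): A F H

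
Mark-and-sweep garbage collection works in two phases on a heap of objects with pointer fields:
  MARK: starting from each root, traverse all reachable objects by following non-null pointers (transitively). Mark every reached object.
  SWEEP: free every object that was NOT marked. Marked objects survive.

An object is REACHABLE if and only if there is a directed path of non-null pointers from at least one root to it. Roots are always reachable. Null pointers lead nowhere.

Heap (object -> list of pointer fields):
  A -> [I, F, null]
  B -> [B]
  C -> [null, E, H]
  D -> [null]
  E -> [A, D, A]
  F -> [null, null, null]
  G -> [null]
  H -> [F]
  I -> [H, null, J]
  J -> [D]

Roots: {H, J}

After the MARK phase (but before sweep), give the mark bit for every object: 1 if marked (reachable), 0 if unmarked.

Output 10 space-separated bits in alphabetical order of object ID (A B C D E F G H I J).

Roots: H J
Mark H: refs=F, marked=H
Mark J: refs=D, marked=H J
Mark F: refs=null null null, marked=F H J
Mark D: refs=null, marked=D F H J
Unmarked (collected): A B C E G I

Answer: 0 0 0 1 0 1 0 1 0 1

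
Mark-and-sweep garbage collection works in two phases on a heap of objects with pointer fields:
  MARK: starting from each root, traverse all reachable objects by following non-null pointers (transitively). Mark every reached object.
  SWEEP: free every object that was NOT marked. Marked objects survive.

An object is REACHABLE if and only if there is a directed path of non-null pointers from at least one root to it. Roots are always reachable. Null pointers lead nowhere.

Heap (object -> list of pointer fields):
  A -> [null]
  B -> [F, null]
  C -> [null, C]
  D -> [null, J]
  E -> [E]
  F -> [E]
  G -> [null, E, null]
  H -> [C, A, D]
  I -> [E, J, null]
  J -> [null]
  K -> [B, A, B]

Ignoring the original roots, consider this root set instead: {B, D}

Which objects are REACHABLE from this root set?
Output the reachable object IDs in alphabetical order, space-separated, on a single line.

Roots: B D
Mark B: refs=F null, marked=B
Mark D: refs=null J, marked=B D
Mark F: refs=E, marked=B D F
Mark J: refs=null, marked=B D F J
Mark E: refs=E, marked=B D E F J
Unmarked (collected): A C G H I K

Answer: B D E F J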